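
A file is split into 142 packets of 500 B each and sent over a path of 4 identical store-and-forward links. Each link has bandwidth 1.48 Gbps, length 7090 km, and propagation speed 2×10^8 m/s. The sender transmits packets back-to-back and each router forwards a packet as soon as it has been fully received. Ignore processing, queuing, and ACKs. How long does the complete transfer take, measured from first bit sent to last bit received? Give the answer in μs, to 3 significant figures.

Per-hop transmission t_tx = L/R = 4000/1480000000 = 2.7027 μs.
Per-hop propagation t_prop = 7090000/200000000 = 35450 μs.
Pipeline fill: first packet needs 4·t_tx to clear all hops; remaining 141 packets each add one t_tx.
Total = (4+142-1)·t_tx + 4·t_prop = 145·2.7027 + 4·35450 = 142000 μs.

142000 μs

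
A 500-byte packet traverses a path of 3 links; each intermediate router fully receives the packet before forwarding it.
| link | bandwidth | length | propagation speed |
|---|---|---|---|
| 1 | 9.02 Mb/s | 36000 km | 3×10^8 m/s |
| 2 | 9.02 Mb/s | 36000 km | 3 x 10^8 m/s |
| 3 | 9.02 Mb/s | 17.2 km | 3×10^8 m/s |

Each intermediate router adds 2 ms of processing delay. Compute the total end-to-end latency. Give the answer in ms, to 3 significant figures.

245 ms

L = 500 × 8 = 4000 bits.
Transmission delay per hop = L/R = 4000/9020000 = 0.443459 ms; 3 hops → 1.33038 ms.
Propagation delays (d/s per hop): 120, 120, 0.0573333 ms; sum = 240.057 ms.
Processing at 2 router(s): 2 × 2 ms = 4 ms.
End-to-end = 245 ms.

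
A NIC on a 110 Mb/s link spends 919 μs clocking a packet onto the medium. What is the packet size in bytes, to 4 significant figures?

12640 bytes

L = R × t_tx = 110000000 b/s × 0.000919 s = 101090 bits.
In bytes: 101090 / 8 = 12640 bytes.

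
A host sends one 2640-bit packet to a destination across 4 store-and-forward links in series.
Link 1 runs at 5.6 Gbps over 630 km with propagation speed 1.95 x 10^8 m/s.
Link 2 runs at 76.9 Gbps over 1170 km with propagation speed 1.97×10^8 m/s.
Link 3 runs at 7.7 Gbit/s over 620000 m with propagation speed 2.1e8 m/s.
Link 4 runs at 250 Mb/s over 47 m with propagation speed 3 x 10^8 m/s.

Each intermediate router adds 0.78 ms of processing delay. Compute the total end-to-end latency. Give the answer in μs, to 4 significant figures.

Transmission delays (L/R per hop): 0.471429, 0.0343303, 0.342857, 10.56 μs; sum = 11.4086 μs.
Propagation delays (d/s per hop): 3230.77, 5939.09, 2952.38, 0.156667 μs; sum = 12122.4 μs.
Processing at 3 router(s): 3 × 0.78 ms = 2340 μs.
End-to-end = 14470 μs.

14470 μs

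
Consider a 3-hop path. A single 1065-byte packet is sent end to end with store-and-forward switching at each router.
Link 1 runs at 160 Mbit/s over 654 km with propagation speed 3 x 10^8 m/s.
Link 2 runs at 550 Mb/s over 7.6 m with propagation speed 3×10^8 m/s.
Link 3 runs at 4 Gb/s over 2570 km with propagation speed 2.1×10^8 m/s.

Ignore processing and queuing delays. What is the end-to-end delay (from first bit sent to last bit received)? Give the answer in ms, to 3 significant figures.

L = 1065 × 8 = 8520 bits.
Transmission delays (L/R per hop): 0.05325, 0.0154909, 0.00213 ms; sum = 0.0708709 ms.
Propagation delays (d/s per hop): 2.18, 2.53333e-05, 12.2381 ms; sum = 14.4181 ms.
End-to-end = 14.5 ms.

14.5 ms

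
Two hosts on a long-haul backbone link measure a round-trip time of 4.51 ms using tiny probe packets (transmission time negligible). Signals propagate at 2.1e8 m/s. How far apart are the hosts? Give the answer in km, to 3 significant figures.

One-way propagation = RTT/2 = 2.255 ms.
d = s × t = 210000000 × 0.002255 = 474 km.

474 km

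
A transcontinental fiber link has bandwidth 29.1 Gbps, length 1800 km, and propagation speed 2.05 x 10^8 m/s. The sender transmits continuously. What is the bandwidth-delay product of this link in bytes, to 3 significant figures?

Propagation delay = 1800000 / 2.05e+08 = 0.00878049 s.
BDP = R × t_prop = 29100000000 × 0.00878049 = 255512000 bits.
In bytes: 255512000/8 = 31900000 bytes.

31900000 bytes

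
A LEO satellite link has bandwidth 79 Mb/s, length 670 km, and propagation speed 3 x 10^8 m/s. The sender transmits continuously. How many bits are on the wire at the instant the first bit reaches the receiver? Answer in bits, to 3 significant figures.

176000 bits

Propagation delay = 670000 / 300000000 = 0.00223333 s.
BDP = R × t_prop = 79000000 × 0.00223333 = 176433 bits.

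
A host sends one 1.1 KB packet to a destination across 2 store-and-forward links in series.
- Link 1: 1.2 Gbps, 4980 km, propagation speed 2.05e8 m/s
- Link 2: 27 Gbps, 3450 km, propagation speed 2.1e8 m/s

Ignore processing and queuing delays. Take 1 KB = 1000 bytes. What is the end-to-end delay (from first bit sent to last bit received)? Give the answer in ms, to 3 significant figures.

40.7 ms

L = 8800 bits.
Transmission delays (L/R per hop): 0.00733333, 0.000325926 ms; sum = 0.00765926 ms.
Propagation delays (d/s per hop): 24.2927, 16.4286 ms; sum = 40.7213 ms.
End-to-end = 40.7 ms.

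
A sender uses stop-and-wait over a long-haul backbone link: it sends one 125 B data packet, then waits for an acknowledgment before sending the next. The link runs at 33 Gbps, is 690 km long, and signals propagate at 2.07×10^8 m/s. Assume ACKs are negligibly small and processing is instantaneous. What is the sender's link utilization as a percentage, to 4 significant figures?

t_tx = L/R = 1000/33000000000 = 3.0303e-08 s.
t_prop = 690000/2.07e+08 = 0.00333333 s; RTT = 0.00666667 s.
Cycle = t_tx + RTT = 0.0066667 s.
Utilization = t_tx / cycle = 3.0303e-08/0.0066667 = 0.0004545 %.

0.0004545 %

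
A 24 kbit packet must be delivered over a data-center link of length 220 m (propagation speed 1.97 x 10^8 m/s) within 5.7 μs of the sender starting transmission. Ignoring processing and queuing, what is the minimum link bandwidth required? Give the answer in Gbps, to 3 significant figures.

5.24 Gbps

Propagation delay = 220 / 197000000 = 1.11675 μs.
Transmission budget = 5.7 − 1.11675 = 4.58325 μs.
R ≥ L / t_tx = 24000 bits / 4.58325e-06 s = 5.24 Gbps.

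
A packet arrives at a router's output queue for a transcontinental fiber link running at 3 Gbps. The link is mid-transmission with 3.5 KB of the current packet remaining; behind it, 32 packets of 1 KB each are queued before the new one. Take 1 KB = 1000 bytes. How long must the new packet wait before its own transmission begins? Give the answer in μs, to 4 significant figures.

94.67 μs

Each queued packet: L/R = 8000/3000000000 = 2.66667 μs.
32 queued → 85.3333 μs.
Plus remaining 28000 bits of current packet: 9.33333 μs.
Queuing delay = 94.67 μs.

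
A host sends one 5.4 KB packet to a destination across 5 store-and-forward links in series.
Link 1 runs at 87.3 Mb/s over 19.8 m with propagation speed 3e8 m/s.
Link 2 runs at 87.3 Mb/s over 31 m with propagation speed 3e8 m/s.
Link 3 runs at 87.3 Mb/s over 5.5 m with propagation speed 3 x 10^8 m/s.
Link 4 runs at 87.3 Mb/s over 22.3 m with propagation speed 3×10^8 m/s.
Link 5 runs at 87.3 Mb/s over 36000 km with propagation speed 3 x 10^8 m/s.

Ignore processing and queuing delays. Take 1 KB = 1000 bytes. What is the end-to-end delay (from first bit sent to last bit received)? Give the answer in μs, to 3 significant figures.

L = 43200 bits.
Transmission delay per hop = L/R = 43200/87300000 = 494.845 μs; 5 hops → 2474.23 μs.
Propagation delays (d/s per hop): 0.066, 0.103333, 0.0183333, 0.0743333, 120000 μs; sum = 120000 μs.
End-to-end = 122000 μs.

122000 μs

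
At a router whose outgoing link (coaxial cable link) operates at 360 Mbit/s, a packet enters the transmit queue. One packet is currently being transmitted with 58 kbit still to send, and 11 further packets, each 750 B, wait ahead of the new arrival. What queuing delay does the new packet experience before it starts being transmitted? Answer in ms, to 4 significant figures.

0.3444 ms

Each queued packet: L/R = 6000/360000000 = 0.0166667 ms.
11 queued → 0.183333 ms.
Plus remaining 58000 bits of current packet: 0.161111 ms.
Queuing delay = 0.3444 ms.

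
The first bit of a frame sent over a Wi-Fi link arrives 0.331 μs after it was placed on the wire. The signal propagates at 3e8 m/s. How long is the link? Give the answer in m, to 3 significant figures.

99.3 m

d = s × t_prop = 300000000 × 3.31e-07 = 99.3 m.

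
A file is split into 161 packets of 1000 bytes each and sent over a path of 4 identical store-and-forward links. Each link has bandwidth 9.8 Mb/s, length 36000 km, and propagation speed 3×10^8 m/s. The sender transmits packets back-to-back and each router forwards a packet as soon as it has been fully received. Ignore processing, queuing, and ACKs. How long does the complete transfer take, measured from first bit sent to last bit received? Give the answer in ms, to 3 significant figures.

Per-hop transmission t_tx = L/R = 8000/9800000 = 0.816327 ms.
Per-hop propagation t_prop = 36000000/300000000 = 120 ms.
Pipeline fill: first packet needs 4·t_tx to clear all hops; remaining 160 packets each add one t_tx.
Total = (4+161-1)·t_tx + 4·t_prop = 164·0.816327 + 4·120 = 614 ms.

614 ms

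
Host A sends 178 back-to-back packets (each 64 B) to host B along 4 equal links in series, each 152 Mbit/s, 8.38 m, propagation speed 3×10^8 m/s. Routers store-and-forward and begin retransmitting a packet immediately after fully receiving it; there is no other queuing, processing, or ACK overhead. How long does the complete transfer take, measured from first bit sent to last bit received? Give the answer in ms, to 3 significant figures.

Per-hop transmission t_tx = L/R = 512/152000000 = 0.00336842 ms.
Per-hop propagation t_prop = 8.38/300000000 = 2.79333e-05 ms.
Pipeline fill: first packet needs 4·t_tx to clear all hops; remaining 177 packets each add one t_tx.
Total = (4+178-1)·t_tx + 4·t_prop = 181·0.00336842 + 4·2.79333e-05 = 0.610 ms.

0.610 ms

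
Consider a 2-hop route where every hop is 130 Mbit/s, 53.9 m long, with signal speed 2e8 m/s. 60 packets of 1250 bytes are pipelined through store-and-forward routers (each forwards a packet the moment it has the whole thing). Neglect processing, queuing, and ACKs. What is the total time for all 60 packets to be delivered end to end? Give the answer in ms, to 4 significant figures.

4.693 ms

Per-hop transmission t_tx = L/R = 10000/130000000 = 0.0769231 ms.
Per-hop propagation t_prop = 53.9/200000000 = 0.0002695 ms.
Pipeline fill: first packet needs 2·t_tx to clear all hops; remaining 59 packets each add one t_tx.
Total = (2+60-1)·t_tx + 2·t_prop = 61·0.0769231 + 2·0.0002695 = 4.693 ms.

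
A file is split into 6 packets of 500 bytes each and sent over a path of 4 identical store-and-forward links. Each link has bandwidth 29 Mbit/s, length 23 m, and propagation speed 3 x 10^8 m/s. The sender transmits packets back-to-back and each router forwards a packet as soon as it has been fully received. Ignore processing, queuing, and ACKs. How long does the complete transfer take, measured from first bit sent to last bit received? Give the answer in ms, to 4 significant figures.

1.242 ms

Per-hop transmission t_tx = L/R = 4000/29000000 = 0.137931 ms.
Per-hop propagation t_prop = 23/300000000 = 7.66667e-05 ms.
Pipeline fill: first packet needs 4·t_tx to clear all hops; remaining 5 packets each add one t_tx.
Total = (4+6-1)·t_tx + 4·t_prop = 9·0.137931 + 4·7.66667e-05 = 1.242 ms.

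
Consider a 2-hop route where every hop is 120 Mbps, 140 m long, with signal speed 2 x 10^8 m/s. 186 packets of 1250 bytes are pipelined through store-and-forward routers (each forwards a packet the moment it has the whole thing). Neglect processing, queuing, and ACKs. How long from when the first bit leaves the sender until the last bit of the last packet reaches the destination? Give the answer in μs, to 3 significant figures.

15600 μs

Per-hop transmission t_tx = L/R = 10000/120000000 = 83.3333 μs.
Per-hop propagation t_prop = 140/200000000 = 0.7 μs.
Pipeline fill: first packet needs 2·t_tx to clear all hops; remaining 185 packets each add one t_tx.
Total = (2+186-1)·t_tx + 2·t_prop = 187·83.3333 + 2·0.7 = 15600 μs.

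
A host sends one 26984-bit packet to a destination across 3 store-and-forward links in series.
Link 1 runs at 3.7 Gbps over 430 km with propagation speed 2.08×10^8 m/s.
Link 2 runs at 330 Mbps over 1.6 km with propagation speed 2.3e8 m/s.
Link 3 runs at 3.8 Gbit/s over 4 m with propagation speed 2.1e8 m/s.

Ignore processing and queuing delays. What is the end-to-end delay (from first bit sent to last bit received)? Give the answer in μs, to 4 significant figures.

2170 μs

Transmission delays (L/R per hop): 7.29297, 81.7697, 7.10105 μs; sum = 96.1637 μs.
Propagation delays (d/s per hop): 2067.31, 6.95652, 0.0190476 μs; sum = 2074.28 μs.
End-to-end = 2170 μs.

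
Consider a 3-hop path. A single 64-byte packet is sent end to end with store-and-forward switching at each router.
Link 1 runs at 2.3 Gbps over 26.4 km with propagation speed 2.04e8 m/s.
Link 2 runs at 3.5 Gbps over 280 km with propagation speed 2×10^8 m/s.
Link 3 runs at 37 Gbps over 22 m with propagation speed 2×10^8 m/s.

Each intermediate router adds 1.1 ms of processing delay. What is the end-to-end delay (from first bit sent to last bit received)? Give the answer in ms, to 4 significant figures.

3.730 ms

L = 64 × 8 = 512 bits.
Transmission delays (L/R per hop): 0.000222609, 0.000146286, 1.38378e-05 ms; sum = 0.000382732 ms.
Propagation delays (d/s per hop): 0.129412, 1.4, 0.00011 ms; sum = 1.52952 ms.
Processing at 2 router(s): 2 × 1.1 ms = 2.2 ms.
End-to-end = 3.730 ms.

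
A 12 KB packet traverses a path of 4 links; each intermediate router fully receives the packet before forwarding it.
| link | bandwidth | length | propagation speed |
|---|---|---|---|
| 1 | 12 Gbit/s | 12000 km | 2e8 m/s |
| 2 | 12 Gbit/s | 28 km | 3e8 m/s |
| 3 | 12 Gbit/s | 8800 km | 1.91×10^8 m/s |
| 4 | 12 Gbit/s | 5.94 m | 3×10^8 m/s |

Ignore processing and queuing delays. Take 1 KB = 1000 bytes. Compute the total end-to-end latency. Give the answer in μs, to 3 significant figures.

106000 μs

L = 96000 bits.
Transmission delay per hop = L/R = 96000/12000000000 = 8 μs; 4 hops → 32 μs.
Propagation delays (d/s per hop): 60000, 93.3333, 46073.3, 0.0198 μs; sum = 106167 μs.
End-to-end = 106000 μs.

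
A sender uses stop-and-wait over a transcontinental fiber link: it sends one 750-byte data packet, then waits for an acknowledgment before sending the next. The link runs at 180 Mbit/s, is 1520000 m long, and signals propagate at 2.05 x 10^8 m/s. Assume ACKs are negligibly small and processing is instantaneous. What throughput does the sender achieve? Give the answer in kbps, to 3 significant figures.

404 kbps

t_tx = L/R = 6000/180000000 = 3.33333e-05 s.
t_prop = 1520000/2.05e+08 = 0.00741463 s; RTT = 0.0148293 s.
Cycle = t_tx + RTT = 0.0148626 s.
Throughput = L / cycle = 6000 / 0.0148626 = 404 kbps.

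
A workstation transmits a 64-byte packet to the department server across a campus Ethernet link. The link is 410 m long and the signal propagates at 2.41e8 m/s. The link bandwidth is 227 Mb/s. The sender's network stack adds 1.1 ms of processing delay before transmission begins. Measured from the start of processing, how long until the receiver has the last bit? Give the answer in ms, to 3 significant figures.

1.10 ms

L = 64 × 8 = 512 bits.
Transmission delay = L/R = 512 / 227000000 = 0.00225551 ms.
Propagation delay = d/s = 410 m / 241000000 m/s = 0.00170124 ms.
Plus processing delay 1.1 ms = 1.1 ms.
Total = 1.10 ms.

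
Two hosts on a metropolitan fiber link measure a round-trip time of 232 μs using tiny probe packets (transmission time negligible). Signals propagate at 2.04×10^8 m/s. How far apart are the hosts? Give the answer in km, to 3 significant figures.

One-way propagation = RTT/2 = 116 μs.
d = s × t = 204000000 × 0.000116 = 23.7 km.

23.7 km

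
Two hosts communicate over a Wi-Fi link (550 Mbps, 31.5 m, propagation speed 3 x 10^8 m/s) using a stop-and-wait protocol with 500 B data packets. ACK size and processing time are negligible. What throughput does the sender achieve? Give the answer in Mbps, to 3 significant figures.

535 Mbps

t_tx = L/R = 4000/550000000 = 7.27273e-06 s.
t_prop = 31.5/300000000 = 1.05e-07 s; RTT = 2.1e-07 s.
Cycle = t_tx + RTT = 7.48273e-06 s.
Throughput = L / cycle = 4000 / 7.48273e-06 = 535 Mbps.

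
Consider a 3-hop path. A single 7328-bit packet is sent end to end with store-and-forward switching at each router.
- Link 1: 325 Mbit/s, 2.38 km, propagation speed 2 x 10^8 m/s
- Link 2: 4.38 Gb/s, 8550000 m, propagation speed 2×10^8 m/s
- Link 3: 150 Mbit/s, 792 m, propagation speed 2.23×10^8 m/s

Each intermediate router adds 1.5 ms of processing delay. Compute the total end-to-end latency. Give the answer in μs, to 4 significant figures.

45840 μs

Transmission delays (L/R per hop): 22.5477, 1.67306, 48.8533 μs; sum = 73.0741 μs.
Propagation delays (d/s per hop): 11.9, 42750, 3.55157 μs; sum = 42765.5 μs.
Processing at 2 router(s): 2 × 1.5 ms = 3000 μs.
End-to-end = 45840 μs.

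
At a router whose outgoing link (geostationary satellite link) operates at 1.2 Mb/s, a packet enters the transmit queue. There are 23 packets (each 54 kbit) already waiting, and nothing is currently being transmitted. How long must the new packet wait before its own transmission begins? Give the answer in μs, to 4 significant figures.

1035000 μs

Each queued packet: L/R = 54000/1200000 = 45000 μs.
23 queued → 1035000 μs.
Queuing delay = 1035000 μs.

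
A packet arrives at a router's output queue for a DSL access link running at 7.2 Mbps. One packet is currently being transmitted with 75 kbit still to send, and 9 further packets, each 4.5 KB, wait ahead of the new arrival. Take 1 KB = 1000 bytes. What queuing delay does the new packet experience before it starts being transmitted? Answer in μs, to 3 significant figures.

55400 μs

Each queued packet: L/R = 36000/7200000 = 5000 μs.
9 queued → 45000 μs.
Plus remaining 75000 bits of current packet: 10416.7 μs.
Queuing delay = 55400 μs.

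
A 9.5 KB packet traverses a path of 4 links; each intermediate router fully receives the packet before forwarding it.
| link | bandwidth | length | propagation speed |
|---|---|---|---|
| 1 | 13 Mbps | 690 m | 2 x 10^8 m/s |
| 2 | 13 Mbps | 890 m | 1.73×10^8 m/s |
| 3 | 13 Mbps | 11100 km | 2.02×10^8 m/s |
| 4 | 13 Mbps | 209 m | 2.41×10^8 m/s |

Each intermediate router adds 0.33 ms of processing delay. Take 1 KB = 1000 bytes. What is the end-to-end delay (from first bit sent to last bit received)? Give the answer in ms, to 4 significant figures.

79.33 ms

L = 76000 bits.
Transmission delay per hop = L/R = 76000/13000000 = 5.84615 ms; 4 hops → 23.3846 ms.
Propagation delays (d/s per hop): 0.00345, 0.00514451, 54.9505, 0.00086722 ms; sum = 54.96 ms.
Processing at 3 router(s): 3 × 0.33 ms = 0.99 ms.
End-to-end = 79.33 ms.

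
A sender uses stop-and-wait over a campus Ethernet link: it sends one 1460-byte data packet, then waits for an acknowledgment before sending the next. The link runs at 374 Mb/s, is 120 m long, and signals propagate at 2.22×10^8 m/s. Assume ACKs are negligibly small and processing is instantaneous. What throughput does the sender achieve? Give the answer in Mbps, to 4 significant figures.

361.5 Mbps

t_tx = L/R = 11680/374000000 = 3.12299e-05 s.
t_prop = 120/2.22e+08 = 5.40541e-07 s; RTT = 1.08108e-06 s.
Cycle = t_tx + RTT = 3.2311e-05 s.
Throughput = L / cycle = 11680 / 3.2311e-05 = 361.5 Mbps.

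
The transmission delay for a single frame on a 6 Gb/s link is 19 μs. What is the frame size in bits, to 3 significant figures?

L = R × t_tx = 6000000000 b/s × 1.9e-05 s = 114000 bits.

114000 bits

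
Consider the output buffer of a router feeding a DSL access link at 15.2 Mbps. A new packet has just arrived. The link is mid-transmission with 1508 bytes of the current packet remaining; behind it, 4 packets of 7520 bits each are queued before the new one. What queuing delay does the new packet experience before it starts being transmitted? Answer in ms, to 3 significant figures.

Each queued packet: L/R = 7520/15200000 = 0.494737 ms.
4 queued → 1.97895 ms.
Plus remaining 12064 bits of current packet: 0.793684 ms.
Queuing delay = 2.77 ms.

2.77 ms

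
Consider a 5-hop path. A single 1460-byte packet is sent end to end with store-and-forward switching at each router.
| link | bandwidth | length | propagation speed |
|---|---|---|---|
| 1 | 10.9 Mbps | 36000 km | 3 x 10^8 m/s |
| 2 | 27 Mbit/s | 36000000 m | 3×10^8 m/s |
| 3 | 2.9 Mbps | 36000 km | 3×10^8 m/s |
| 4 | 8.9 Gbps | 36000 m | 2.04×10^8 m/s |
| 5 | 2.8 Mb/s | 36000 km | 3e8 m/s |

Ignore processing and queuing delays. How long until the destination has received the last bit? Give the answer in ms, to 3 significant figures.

490 ms

L = 1460 × 8 = 11680 bits.
Transmission delays (L/R per hop): 1.07156, 0.432593, 4.02759, 0.00131236, 4.17143 ms; sum = 9.70448 ms.
Propagation delays (d/s per hop): 120, 120, 120, 0.176471, 120 ms; sum = 480.176 ms.
End-to-end = 490 ms.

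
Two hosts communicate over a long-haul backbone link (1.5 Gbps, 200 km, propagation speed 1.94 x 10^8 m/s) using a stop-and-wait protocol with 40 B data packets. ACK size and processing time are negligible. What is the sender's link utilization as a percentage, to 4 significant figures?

0.01035 %

t_tx = L/R = 320/1500000000 = 2.13333e-07 s.
t_prop = 200000/194000000 = 0.00103093 s; RTT = 0.00206186 s.
Cycle = t_tx + RTT = 0.00206207 s.
Utilization = t_tx / cycle = 2.13333e-07/0.00206207 = 0.01035 %.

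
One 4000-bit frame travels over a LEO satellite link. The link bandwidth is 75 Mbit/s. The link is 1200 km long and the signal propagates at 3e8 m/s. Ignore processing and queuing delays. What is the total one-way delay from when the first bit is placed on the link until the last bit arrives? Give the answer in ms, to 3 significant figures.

Transmission delay = L/R = 4000 / 75000000 = 0.0533333 ms.
Propagation delay = d/s = 1200000 m / 300000000 m/s = 4 ms.
Total = 4.05 ms.

4.05 ms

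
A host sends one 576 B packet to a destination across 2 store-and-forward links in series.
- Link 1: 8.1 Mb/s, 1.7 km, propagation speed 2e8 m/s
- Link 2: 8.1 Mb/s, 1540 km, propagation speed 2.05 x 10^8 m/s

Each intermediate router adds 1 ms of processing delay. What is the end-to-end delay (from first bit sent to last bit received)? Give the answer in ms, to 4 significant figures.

9.658 ms

L = 576 × 8 = 4608 bits.
Transmission delay per hop = L/R = 4608/8100000 = 0.568889 ms; 2 hops → 1.13778 ms.
Propagation delays (d/s per hop): 0.0085, 7.5122 ms; sum = 7.5207 ms.
Processing at 1 router(s): 1 × 1 ms = 1 ms.
End-to-end = 9.658 ms.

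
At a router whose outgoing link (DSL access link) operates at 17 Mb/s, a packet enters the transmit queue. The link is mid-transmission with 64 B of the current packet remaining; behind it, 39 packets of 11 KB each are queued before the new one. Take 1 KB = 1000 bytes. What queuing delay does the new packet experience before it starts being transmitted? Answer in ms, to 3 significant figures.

Each queued packet: L/R = 88000/17000000 = 5.17647 ms.
39 queued → 201.882 ms.
Plus remaining 512 bits of current packet: 0.0301176 ms.
Queuing delay = 202 ms.

202 ms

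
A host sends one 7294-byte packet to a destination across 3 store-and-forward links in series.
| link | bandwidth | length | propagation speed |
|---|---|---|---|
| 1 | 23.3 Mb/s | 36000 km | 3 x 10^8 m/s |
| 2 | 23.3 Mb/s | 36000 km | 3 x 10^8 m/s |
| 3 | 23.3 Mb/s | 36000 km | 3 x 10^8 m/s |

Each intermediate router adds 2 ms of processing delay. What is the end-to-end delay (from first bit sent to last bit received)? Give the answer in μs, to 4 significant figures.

L = 7294 × 8 = 58352 bits.
Transmission delay per hop = L/R = 58352/23300000 = 2504.38 μs; 3 hops → 7513.13 μs.
Propagation delays (d/s per hop): 120000, 120000, 120000 μs; sum = 360000 μs.
Processing at 2 router(s): 2 × 2 ms = 4000 μs.
End-to-end = 371500 μs.

371500 μs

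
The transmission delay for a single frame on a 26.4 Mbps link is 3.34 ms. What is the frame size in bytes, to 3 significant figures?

11000 bytes

L = R × t_tx = 26400000 b/s × 0.00334 s = 88176 bits.
In bytes: 88176 / 8 = 11000 bytes.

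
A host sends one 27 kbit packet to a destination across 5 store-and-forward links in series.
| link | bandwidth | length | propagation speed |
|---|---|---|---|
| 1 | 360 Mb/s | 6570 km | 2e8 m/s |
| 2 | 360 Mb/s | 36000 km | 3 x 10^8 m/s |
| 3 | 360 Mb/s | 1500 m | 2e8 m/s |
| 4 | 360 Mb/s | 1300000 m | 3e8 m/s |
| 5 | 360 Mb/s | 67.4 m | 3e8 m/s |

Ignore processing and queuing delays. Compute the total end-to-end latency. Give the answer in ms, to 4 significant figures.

157.6 ms

L = 27000 bits.
Transmission delay per hop = L/R = 27000/360000000 = 0.075 ms; 5 hops → 0.375 ms.
Propagation delays (d/s per hop): 32.85, 120, 0.0075, 4.33333, 0.000224667 ms; sum = 157.191 ms.
End-to-end = 157.6 ms.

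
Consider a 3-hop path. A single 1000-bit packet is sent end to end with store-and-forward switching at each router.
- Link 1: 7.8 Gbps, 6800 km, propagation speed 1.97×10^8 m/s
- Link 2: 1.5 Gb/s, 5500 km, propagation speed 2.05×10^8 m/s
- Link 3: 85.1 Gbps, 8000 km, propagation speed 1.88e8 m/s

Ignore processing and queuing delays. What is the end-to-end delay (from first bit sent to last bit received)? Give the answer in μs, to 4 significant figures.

Transmission delays (L/R per hop): 0.128205, 0.666667, 0.0117509 μs; sum = 0.806623 μs.
Propagation delays (d/s per hop): 34517.8, 26829.3, 42553.2 μs; sum = 103900 μs.
End-to-end = 103900 μs.

103900 μs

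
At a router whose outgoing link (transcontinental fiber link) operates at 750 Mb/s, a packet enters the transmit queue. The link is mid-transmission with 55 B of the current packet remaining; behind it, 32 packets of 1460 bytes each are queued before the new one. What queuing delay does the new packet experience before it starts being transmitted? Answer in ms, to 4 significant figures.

Each queued packet: L/R = 11680/750000000 = 0.0155733 ms.
32 queued → 0.498347 ms.
Plus remaining 440 bits of current packet: 0.000586667 ms.
Queuing delay = 0.4989 ms.

0.4989 ms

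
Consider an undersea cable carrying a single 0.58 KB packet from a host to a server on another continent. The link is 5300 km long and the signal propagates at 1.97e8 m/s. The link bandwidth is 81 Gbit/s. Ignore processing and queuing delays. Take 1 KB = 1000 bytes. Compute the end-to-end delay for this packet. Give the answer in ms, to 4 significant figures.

L = 4640 bits.
Transmission delay = L/R = 4640 / 81000000000 = 5.7284e-05 ms.
Propagation delay = d/s = 5300000 m / 197000000 m/s = 26.9036 ms.
Total = 26.90 ms.

26.90 ms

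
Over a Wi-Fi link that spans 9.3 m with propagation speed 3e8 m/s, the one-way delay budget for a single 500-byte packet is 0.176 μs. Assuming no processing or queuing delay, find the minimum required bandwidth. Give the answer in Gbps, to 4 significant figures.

L = 4000 bits.
Propagation delay = 9.3 / 300000000 = 0.031 μs.
Transmission budget = 0.176 − 0.031 = 0.145 μs.
R ≥ L / t_tx = 4000 bits / 1.45e-07 s = 27.59 Gbps.

27.59 Gbps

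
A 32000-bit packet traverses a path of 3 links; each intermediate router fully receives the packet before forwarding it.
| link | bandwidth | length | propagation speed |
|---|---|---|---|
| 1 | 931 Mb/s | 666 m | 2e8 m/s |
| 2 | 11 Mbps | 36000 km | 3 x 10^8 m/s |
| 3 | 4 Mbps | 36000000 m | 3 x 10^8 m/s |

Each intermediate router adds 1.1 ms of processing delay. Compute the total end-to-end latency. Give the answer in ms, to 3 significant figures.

Transmission delays (L/R per hop): 0.0343716, 2.90909, 8 ms; sum = 10.9435 ms.
Propagation delays (d/s per hop): 0.00333, 120, 120 ms; sum = 240.003 ms.
Processing at 2 router(s): 2 × 1.1 ms = 2.2 ms.
End-to-end = 253 ms.

253 ms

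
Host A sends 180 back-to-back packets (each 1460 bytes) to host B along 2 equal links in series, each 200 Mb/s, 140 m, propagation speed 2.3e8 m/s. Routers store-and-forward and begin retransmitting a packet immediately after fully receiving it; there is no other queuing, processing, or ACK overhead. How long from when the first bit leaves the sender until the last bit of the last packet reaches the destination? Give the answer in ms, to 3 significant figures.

Per-hop transmission t_tx = L/R = 11680/200000000 = 0.0584 ms.
Per-hop propagation t_prop = 140/2.3e+08 = 0.000608696 ms.
Pipeline fill: first packet needs 2·t_tx to clear all hops; remaining 179 packets each add one t_tx.
Total = (2+180-1)·t_tx + 2·t_prop = 181·0.0584 + 2·0.000608696 = 10.6 ms.

10.6 ms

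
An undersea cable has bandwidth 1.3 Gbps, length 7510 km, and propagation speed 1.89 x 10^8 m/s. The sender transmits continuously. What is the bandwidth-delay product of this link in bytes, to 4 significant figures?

6457000 bytes

Propagation delay = 7510000 / 189000000 = 0.0397354 s.
BDP = R × t_prop = 1300000000 × 0.0397354 = 51656100 bits.
In bytes: 51656100/8 = 6457000 bytes.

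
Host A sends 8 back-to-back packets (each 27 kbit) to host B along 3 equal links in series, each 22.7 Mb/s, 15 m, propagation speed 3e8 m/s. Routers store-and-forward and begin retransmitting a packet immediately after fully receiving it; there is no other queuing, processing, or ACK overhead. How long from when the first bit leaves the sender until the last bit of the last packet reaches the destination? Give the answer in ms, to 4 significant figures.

11.89 ms

Per-hop transmission t_tx = L/R = 27000/22700000 = 1.18943 ms.
Per-hop propagation t_prop = 15/300000000 = 5e-05 ms.
Pipeline fill: first packet needs 3·t_tx to clear all hops; remaining 7 packets each add one t_tx.
Total = (3+8-1)·t_tx + 3·t_prop = 10·1.18943 + 3·5e-05 = 11.89 ms.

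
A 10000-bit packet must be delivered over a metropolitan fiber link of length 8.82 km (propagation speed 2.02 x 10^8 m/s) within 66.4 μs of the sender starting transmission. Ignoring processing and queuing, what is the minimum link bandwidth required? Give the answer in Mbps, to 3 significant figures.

440 Mbps

Propagation delay = 8820 / 202000000 = 43.6634 μs.
Transmission budget = 66.4 − 43.6634 = 22.7366 μs.
R ≥ L / t_tx = 10000 bits / 2.27366e-05 s = 440 Mbps.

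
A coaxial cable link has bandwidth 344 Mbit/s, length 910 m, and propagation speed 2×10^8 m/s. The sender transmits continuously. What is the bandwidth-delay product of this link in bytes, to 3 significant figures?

196 bytes

Propagation delay = 910 / 200000000 = 4.55e-06 s.
BDP = R × t_prop = 344000000 × 4.55e-06 = 1565.2 bits.
In bytes: 1565.2/8 = 196 bytes.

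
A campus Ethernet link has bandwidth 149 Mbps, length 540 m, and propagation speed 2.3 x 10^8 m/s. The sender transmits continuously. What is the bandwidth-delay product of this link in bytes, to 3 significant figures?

Propagation delay = 540 / 2.3e+08 = 2.34783e-06 s.
BDP = R × t_prop = 149000000 × 2.34783e-06 = 349.826 bits.
In bytes: 349.826/8 = 43.7 bytes.

43.7 bytes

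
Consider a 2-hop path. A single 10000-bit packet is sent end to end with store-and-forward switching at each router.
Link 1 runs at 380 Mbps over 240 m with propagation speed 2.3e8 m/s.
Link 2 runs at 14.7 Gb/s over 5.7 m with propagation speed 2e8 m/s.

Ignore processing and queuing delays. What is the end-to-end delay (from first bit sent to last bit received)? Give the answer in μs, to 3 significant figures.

28.1 μs

Transmission delays (L/R per hop): 26.3158, 0.680272 μs; sum = 26.9961 μs.
Propagation delays (d/s per hop): 1.04348, 0.0285 μs; sum = 1.07198 μs.
End-to-end = 28.1 μs.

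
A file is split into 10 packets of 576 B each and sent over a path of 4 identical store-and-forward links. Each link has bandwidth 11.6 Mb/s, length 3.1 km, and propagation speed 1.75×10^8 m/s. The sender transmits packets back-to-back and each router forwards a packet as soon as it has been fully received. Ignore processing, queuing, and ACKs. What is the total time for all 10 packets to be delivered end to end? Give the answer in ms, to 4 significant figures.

Per-hop transmission t_tx = L/R = 4608/11600000 = 0.397241 ms.
Per-hop propagation t_prop = 3100/175000000 = 0.0177143 ms.
Pipeline fill: first packet needs 4·t_tx to clear all hops; remaining 9 packets each add one t_tx.
Total = (4+10-1)·t_tx + 4·t_prop = 13·0.397241 + 4·0.0177143 = 5.235 ms.

5.235 ms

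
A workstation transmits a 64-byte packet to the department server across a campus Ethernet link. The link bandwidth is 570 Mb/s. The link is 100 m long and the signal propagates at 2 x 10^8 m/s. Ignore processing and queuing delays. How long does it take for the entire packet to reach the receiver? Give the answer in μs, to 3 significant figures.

L = 64 × 8 = 512 bits.
Transmission delay = L/R = 512 / 570000000 = 0.898246 μs.
Propagation delay = d/s = 100 m / 200000000 m/s = 0.5 μs.
Total = 1.40 μs.

1.40 μs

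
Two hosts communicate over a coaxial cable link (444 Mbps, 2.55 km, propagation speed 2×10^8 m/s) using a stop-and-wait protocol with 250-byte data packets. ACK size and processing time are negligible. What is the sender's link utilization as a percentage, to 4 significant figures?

15.01 %

t_tx = L/R = 2000/444000000 = 4.5045e-06 s.
t_prop = 2550/200000000 = 1.275e-05 s; RTT = 2.55e-05 s.
Cycle = t_tx + RTT = 3.00045e-05 s.
Utilization = t_tx / cycle = 4.5045e-06/3.00045e-05 = 15.01 %.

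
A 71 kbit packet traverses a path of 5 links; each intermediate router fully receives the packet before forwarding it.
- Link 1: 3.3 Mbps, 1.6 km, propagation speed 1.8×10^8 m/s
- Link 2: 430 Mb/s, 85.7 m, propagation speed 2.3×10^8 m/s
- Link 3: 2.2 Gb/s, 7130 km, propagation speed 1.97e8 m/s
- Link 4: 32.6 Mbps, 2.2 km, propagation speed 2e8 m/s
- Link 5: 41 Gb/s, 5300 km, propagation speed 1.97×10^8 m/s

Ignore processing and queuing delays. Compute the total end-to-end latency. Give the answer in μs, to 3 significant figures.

L = 71000 bits.
Transmission delays (L/R per hop): 21515.2, 165.116, 32.2727, 2177.91, 1.73171 μs; sum = 23892.2 μs.
Propagation delays (d/s per hop): 8.88889, 0.372609, 36192.9, 11, 26903.6 μs; sum = 63116.7 μs.
End-to-end = 87000 μs.

87000 μs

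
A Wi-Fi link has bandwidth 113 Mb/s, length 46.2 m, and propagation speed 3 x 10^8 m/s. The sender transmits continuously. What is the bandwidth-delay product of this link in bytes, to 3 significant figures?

Propagation delay = 46.2 / 300000000 = 1.54e-07 s.
BDP = R × t_prop = 113000000 × 1.54e-07 = 17.402 bits.
In bytes: 17.402/8 = 2.18 bytes.

2.18 bytes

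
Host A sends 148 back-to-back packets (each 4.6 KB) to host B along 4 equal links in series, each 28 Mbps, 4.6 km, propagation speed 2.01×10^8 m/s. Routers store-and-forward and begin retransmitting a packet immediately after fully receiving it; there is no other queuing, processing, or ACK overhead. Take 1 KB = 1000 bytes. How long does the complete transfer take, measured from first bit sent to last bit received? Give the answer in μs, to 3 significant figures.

Per-hop transmission t_tx = L/R = 36800/28000000 = 1314.29 μs.
Per-hop propagation t_prop = 4600/2.01e+08 = 22.8856 μs.
Pipeline fill: first packet needs 4·t_tx to clear all hops; remaining 147 packets each add one t_tx.
Total = (4+148-1)·t_tx + 4·t_prop = 151·1314.29 + 4·22.8856 = 199000 μs.

199000 μs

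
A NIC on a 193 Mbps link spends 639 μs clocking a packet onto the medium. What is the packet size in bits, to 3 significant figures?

123000 bits

L = R × t_tx = 193000000 b/s × 0.000639 s = 123327 bits.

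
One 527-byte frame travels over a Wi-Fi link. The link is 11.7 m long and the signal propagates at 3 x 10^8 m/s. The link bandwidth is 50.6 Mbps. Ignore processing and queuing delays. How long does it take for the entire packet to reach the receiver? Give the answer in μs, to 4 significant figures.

83.36 μs

L = 527 × 8 = 4216 bits.
Transmission delay = L/R = 4216 / 50600000 = 83.3202 μs.
Propagation delay = d/s = 11.7 m / 300000000 m/s = 0.039 μs.
Total = 83.36 μs.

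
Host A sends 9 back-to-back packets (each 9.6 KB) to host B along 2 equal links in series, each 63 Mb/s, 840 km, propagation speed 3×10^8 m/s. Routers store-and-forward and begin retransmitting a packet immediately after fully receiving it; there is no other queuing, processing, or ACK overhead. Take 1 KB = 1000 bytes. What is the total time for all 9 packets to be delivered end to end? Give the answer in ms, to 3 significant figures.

17.8 ms

Per-hop transmission t_tx = L/R = 76800/63000000 = 1.21905 ms.
Per-hop propagation t_prop = 840000/300000000 = 2.8 ms.
Pipeline fill: first packet needs 2·t_tx to clear all hops; remaining 8 packets each add one t_tx.
Total = (2+9-1)·t_tx + 2·t_prop = 10·1.21905 + 2·2.8 = 17.8 ms.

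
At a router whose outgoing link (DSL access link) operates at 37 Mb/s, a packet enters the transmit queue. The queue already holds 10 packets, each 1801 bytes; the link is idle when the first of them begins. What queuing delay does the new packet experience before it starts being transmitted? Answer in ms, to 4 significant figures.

3.894 ms

Each queued packet: L/R = 14408/37000000 = 0.389405 ms.
10 queued → 3.89405 ms.
Queuing delay = 3.894 ms.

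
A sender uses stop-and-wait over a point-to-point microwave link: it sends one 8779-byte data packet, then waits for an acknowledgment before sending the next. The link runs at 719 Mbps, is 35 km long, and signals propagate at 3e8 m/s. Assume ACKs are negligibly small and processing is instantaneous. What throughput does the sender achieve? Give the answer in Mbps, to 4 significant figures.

212.2 Mbps

t_tx = L/R = 70232/719000000 = 9.76801e-05 s.
t_prop = 35000/300000000 = 0.000116667 s; RTT = 0.000233333 s.
Cycle = t_tx + RTT = 0.000331013 s.
Throughput = L / cycle = 70232 / 0.000331013 = 212.2 Mbps.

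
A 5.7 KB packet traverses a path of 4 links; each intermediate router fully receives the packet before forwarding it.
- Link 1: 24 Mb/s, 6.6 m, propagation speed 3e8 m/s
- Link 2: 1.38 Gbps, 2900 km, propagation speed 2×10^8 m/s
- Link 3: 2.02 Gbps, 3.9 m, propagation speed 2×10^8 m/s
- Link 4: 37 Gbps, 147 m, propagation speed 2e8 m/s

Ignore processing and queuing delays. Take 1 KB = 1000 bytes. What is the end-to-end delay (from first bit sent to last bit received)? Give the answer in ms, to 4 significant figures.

16.46 ms

L = 45600 bits.
Transmission delays (L/R per hop): 1.9, 0.0330435, 0.0225743, 0.00123243 ms; sum = 1.95685 ms.
Propagation delays (d/s per hop): 2.2e-05, 14.5, 1.95e-05, 0.000735 ms; sum = 14.5008 ms.
End-to-end = 16.46 ms.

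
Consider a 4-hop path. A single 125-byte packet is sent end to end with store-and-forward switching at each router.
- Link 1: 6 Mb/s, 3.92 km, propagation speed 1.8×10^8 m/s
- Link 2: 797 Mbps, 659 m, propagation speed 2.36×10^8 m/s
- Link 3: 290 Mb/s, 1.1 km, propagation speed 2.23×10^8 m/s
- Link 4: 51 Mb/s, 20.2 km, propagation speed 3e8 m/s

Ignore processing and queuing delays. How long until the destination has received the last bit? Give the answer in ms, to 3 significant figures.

0.288 ms

L = 125 × 8 = 1000 bits.
Transmission delays (L/R per hop): 0.166667, 0.00125471, 0.00344828, 0.0196078 ms; sum = 0.190977 ms.
Propagation delays (d/s per hop): 0.0217778, 0.00279237, 0.00493274, 0.0673333 ms; sum = 0.0968362 ms.
End-to-end = 0.288 ms.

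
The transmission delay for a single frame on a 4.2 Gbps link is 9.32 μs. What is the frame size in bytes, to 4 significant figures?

4893 bytes

L = R × t_tx = 4200000000 b/s × 9.32e-06 s = 39144 bits.
In bytes: 39144 / 8 = 4893 bytes.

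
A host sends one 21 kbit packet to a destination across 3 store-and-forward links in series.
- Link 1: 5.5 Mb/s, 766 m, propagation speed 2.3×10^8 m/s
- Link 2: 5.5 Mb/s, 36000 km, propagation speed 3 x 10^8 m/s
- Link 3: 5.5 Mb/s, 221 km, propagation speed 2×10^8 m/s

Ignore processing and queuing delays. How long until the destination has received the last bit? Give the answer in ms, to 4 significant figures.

132.6 ms

L = 21000 bits.
Transmission delay per hop = L/R = 21000/5500000 = 3.81818 ms; 3 hops → 11.4545 ms.
Propagation delays (d/s per hop): 0.00333043, 120, 1.105 ms; sum = 121.108 ms.
End-to-end = 132.6 ms.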